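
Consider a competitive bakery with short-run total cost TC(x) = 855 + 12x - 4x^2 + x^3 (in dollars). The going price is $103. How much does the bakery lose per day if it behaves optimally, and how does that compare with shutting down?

AVC = 12 - 4x + x^2; min AVC = $8 at x = 2. Since P = $103 ≥ min AVC, the firm produces.
With MC = 12 - 8x + 3x^2, P = MC on the upward-sloping part at x* = 7.
TR = 103·7 = 721. TC = 855 + 231 = 1086. Profit = 721 − 1086 = -$365.
By producing, the firm covers all variable cost plus $490 of fixed cost; shutting down would lose the full $855.

Profit = -$365 at x = 7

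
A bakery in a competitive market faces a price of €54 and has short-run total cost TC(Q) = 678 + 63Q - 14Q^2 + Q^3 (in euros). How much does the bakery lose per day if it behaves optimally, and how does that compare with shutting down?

AVC = 63 - 14Q + Q^2; min AVC = €14 at Q = 7. Since P = €54 ≥ min AVC, the firm produces.
With MC = 63 - 28Q + 3Q^2, P = MC on the upward-sloping part at Q* = 9.
TR = 54·9 = 486. TC = 678 + 162 = 840. Profit = 486 − 840 = -€354.
By producing, the firm covers all variable cost plus €324 of fixed cost; shutting down would lose the full €678.

Profit = -€354 at Q = 9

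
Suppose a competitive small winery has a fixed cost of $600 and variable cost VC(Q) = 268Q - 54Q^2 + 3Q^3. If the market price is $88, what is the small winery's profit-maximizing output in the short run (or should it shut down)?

Produce at Q = 10

Variable cost is VC = 268Q - 54Q^2 + 3Q^3, so AVC = VC/Q = 268 - 54Q + 3Q^2 and MC = dTC/dQ = 268 - 108Q + 9Q^2.
The AVC parabola has its vertex at Q = 54/6 = 9, where AVC = 268 - 54·9 + 3·9^2 = $25.
Because $88 ≥ $25, revenue can cover variable cost; the firm operates.
Solving P = MC: 180 - 108Q + 9Q^2 = 0 ⇒ Q = 2 or 10. On the upward-sloping branch, Q* = 10.
Check: AVC at Q = 10 is $28 ≤ P, so revenue covers variable cost.
Profit = P·Q − TC = 88·10 − 880 = $0.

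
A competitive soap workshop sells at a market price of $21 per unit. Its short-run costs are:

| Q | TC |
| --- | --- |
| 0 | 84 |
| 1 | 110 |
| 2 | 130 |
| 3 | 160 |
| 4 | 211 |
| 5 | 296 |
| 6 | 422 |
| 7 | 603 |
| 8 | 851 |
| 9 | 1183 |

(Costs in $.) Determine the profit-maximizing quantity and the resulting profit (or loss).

Tabulate TR − TC: Q=0: -84; Q=1: -89; Q=2: -88; Q=3: -97; Q=4: -127; Q=5: -191; Q=6: -296; Q=7: -456; Q=8: -683; Q=9: -994.
Profit is highest at Q = 0. Equivalently, the lowest AVC in the table is 46/2 ≈ $23 at Q = 2, and P = $21 falls below it — price never covers variable cost, so the firm shuts down and loses only its fixed cost.

Q = 0 (shut down); profit = -$84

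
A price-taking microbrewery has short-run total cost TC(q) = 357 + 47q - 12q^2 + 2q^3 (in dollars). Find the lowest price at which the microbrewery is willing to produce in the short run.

$29 per unit

The firm shuts down when price falls below the minimum of average variable cost. AVC = VC/q = 47 - 12q + 2q^2.
dAVC/dq = -12 + 4q = 0 gives q = 3. min AVC = 47 - 12·3 + 2·3^2 = 29.
So the shutdown price is $29.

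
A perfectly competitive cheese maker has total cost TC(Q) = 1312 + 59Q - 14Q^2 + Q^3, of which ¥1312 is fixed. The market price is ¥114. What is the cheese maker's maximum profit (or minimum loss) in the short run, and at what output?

AVC = 59 - 14Q + Q^2 has its minimum ¥10 at Q = 7; price ¥114 clears that bar, so the firm operates.
With MC = 59 - 28Q + 3Q^2, P = MC on the upward-sloping part at Q* = 11.
TR = 114·11 = 1254. TC = 1312 + 286 = 1598. Profit = 1254 − 1598 = -¥344.
Shutting down would mean losing the fixed cost of ¥1312, so operating at a loss of ¥344 is better by ¥968.

Profit = -¥344 at Q = 11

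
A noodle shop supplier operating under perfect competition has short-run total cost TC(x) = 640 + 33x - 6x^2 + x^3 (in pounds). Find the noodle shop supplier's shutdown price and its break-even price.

Shutdown price = £24; break-even price = £129

Shutdown price = min AVC. AVC = 33 - 6x + x^2, with vertex at x = 3 and minimum £24.
ATC = 640/x + 33 - 6x + x^2. Setting dATC/dx = −640/x^2 − 6 + 2x = 0 gives x = 8 (since 2·8^3 − 6·8^2 = 640).
min ATC = 640/8 + 33 − 6·8 + 8^2 = £129. That is the break-even price.
Between these two prices the firm operates at a loss; above £129 it earns a profit.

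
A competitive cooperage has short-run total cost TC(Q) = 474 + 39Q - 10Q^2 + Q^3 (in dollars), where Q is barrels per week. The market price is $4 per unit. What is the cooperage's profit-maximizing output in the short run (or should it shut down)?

From TC, MC = TC'(Q) = 39 - 20Q + 3Q^2 and AVC = VC/Q = 39 - 10Q + Q^2.
The AVC parabola has its vertex at Q = 10/2 = 5, where AVC = 39 - 10·5 + 5^2 = $14.
With P < min AVC ($4 < $14), every unit sold adds to the loss.
The firm minimizes its loss by shutting down and losing only its fixed cost of $474.

Shut down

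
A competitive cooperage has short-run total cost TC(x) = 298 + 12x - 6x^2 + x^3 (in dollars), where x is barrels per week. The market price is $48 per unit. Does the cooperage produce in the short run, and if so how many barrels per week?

Produce at x = 6

Variable cost is VC = 12x - 6x^2 + x^3, so AVC = VC/x = 12 - 6x + x^2 and MC = dTC/dx = 12 - 12x + 3x^2.
The AVC parabola has its vertex at x = 6/2 = 3, where AVC = 12 - 6·3 + 3^2 = $3.
Since P = $48 ≥ min AVC = $3, price covers variable cost and the firm should produce.
P = MC gives -36 - 12x + 3x^2 = 0, with roots -2 and 6. Take the larger (rising MC): x* = 6.
Check: AVC at x = 6 is $12 ≤ P, so revenue covers variable cost.
Profit = P·x − TC = 48·6 − 370 = -$82, a loss, but smaller than the $298 fixed cost the firm would lose by shutting down.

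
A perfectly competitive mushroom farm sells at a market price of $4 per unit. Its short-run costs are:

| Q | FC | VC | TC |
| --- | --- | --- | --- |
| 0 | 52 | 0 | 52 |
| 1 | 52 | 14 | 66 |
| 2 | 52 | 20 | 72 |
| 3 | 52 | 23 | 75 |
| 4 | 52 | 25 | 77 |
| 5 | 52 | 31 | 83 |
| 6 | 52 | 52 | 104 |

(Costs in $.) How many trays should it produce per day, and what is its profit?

Q = 0 (shut down); profit = -$52

Profit at each row (π = 4Q − TC): Q=0: -52; Q=1: -62; Q=2: -64; Q=3: -63; Q=4: -61; Q=5: -63; Q=6: -80.
Profit is highest at Q = 0. Equivalently, the lowest AVC in the table is 31/5 ≈ $6.20 at Q = 5, and P = $4 falls below it — price never covers variable cost, so the firm shuts down and loses only its fixed cost.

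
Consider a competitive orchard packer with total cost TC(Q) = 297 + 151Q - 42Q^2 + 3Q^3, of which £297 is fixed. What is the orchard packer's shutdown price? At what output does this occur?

The firm shuts down when price falls below the minimum of average variable cost. AVC = VC/Q = 151 - 42Q + 3Q^2.
dAVC/dQ = -42 + 6Q = 0 gives Q = 7. min AVC = 151 - 42·7 + 3·7^2 = 4.
For P < £4 the firm produces nothing.

£4 per unit, at Q = 7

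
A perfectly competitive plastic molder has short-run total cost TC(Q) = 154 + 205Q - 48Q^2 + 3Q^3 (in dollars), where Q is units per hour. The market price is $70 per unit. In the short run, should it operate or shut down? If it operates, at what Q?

Strip out fixed cost: VC = 205Q - 48Q^2 + 3Q^3. Then AVC = 205 - 48Q + 3Q^2 and MC = 205 - 96Q + 9Q^2.
AVC is minimized where dAVC/dQ = -48 + 6Q = 0, at Q = 8; min AVC = 205 - 48·8 + 3·8^2 = $13.
P = $70 exceeds min AVC = $13, so the firm stays open.
Solving P = MC: 135 - 96Q + 9Q^2 = 0 ⇒ Q = 5/3 or 9. On the upward-sloping branch, Q* = 9.
Check: AVC at Q = 9 is $16 ≤ P, so revenue covers variable cost.
Profit = P·Q − TC = 70·9 − 298 = $332.

Produce at Q = 9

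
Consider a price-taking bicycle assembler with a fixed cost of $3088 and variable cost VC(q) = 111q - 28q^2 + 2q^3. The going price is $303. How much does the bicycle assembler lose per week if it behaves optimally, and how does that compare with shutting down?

AVC = 111 - 28q + 2q^2; min AVC = $13 at q = 7. Since P = $303 ≥ min AVC, the firm produces.
With MC = 111 - 56q + 6q^2, P = MC on the upward-sloping part at q* = 12.
TR = 303·12 = 3636. TC = 3088 + 756 = 3844. Profit = 3636 − 3844 = -$208.
That loss of $208 beats the $3088 the firm would lose by shutting down; producing recovers $2880 of fixed cost.

Profit = -$208 at q = 12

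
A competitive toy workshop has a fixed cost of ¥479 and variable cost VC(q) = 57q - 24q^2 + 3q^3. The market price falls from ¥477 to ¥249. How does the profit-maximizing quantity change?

Output falls from 10 to 8

MC = 57 - 48q + 9q^2; the shutdown threshold is min AVC = ¥9 (at q = 4).
With P = ¥477 above the shutdown price, P = MC gives q = 10.
At P = ¥249 ≥ min AVC, set P = MC: q = 8. The firm stays open but cuts output.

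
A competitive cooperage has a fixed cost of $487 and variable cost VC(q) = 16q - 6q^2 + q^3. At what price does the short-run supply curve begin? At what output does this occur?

Short-run supply begins at min AVC. From VC = 16q - 6q^2 + q^3, AVC = 16 - 6q + q^2.
dAVC/dq = -6 + 2q = 0 gives q = 3. min AVC = 16 - 6·3 + 3^2 = 7.
For P < $7 the firm produces nothing.

$7 per unit, at q = 3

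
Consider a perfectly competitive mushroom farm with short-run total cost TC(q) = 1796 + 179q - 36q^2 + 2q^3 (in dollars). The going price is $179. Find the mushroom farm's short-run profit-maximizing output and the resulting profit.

AVC = 179 - 36q + 2q^2; min AVC = $17 at q = 9. Since P = $179 ≥ min AVC, the firm produces.
MC = 179 - 72q + 6q^2. Setting P = MC and taking the root on the rising branch gives q* = 12.
TR = 179·12 = 2148. TC = 1796 + 420 = 2216. Profit = 2148 − 2216 = -$68.
That loss of $68 beats the $1796 the firm would lose by shutting down; producing recovers $1728 of fixed cost.

Profit = -$68 at q = 12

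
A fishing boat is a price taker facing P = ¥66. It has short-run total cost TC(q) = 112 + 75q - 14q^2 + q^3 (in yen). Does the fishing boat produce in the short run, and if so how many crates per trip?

From TC, MC = TC'(q) = 75 - 28q + 3q^2 and AVC = VC/q = 75 - 14q + q^2.
AVC is minimized where dAVC/dq = -14 + 2q = 0, at q = 7; min AVC = 75 - 14·7 + 7^2 = ¥26.
Since P = ¥66 ≥ min AVC = ¥26, price covers variable cost and the firm should produce.
Solving P = MC: 9 - 28q + 3q^2 = 0 ⇒ q = 1/3 or 9. On the upward-sloping branch, q* = 9.
Check: AVC at q = 9 is ¥30 ≤ P, so revenue covers variable cost.
Profit = P·q − TC = 66·9 − 382 = ¥212.

Produce at q = 9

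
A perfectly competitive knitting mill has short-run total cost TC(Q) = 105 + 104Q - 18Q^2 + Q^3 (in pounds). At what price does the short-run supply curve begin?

The shutdown price is the minimum of AVC. VC = 104Q - 18Q^2 + Q^3, so AVC = 104 - 18Q + Q^2.
dAVC/dQ = -18 + 2Q = 0 gives Q = 9. min AVC = 104 - 18·9 + 9^2 = 23.
The firm shuts down for any P below £23.

£23 per unit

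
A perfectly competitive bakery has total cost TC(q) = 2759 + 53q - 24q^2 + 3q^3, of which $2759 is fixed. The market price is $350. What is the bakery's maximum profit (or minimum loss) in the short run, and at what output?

AVC = 53 - 24q + 3q^2; min AVC = $5 at q = 4. Since P = $350 ≥ min AVC, the firm produces.
With MC = 53 - 48q + 9q^2, P = MC on the upward-sloping part at q* = 9.
TR = 350·9 = 3150. TC = 2759 + 720 = 3479. Profit = 3150 − 3479 = -$329.
Shutting down would mean losing the fixed cost of $2759, so operating at a loss of $329 is better by $2430.

Profit = -$329 at q = 9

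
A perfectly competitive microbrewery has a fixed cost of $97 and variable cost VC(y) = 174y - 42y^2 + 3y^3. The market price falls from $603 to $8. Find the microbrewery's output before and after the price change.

Output falls from 13 to 0 (the firm shuts down)

MC = 174 - 84y + 9y^2; the shutdown threshold is min AVC = $27 (at y = 7).
With P = $603 above the shutdown price, P = MC gives y = 13.
At P = $8 < min AVC = $27, price no longer covers variable cost at any output, so the firm shuts down: y = 0.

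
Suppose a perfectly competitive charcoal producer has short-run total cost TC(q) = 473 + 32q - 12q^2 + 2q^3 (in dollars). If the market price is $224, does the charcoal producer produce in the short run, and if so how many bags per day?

Variable cost is VC = 32q - 12q^2 + 2q^3, so AVC = VC/q = 32 - 12q + 2q^2 and MC = dTC/dq = 32 - 24q + 6q^2.
AVC is minimized where dAVC/dq = -12 + 4q = 0, at q = 3; min AVC = 32 - 12·3 + 2·3^2 = $14.
Because $224 ≥ $14, revenue can cover variable cost; the firm operates.
Set P = MC: 224 = 32 - 24q + 6q^2 → -192 - 24q + 6q^2 = 0. The roots are q = -4 and q = 8; the profit-maximizing output is on the rising part of MC, so q* = 8.
Check: AVC at q = 8 is $64 ≤ P, so revenue covers variable cost.
Profit = P·q − TC = 224·8 − 985 = $807.

Produce at q = 8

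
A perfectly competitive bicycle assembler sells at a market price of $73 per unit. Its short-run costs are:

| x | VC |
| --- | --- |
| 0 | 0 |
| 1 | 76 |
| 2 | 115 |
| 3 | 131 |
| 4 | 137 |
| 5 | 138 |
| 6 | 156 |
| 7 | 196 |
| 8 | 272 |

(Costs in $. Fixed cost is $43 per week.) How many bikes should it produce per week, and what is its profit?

x = 7; profit = $272

Tabulate TR − TC: x=0: -43; x=1: -46; x=2: -12; x=3: 45; x=4: 112; x=5: 184; x=6: 239; x=7: 272; x=8: 269.
Profit is maximized at x = 7. AVC there is 196/7 = $28 ≤ P, so producing beats shutting down (which would give -$43).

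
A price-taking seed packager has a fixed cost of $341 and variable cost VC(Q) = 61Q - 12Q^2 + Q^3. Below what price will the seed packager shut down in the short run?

The shutdown price is the minimum of AVC. VC = 61Q - 12Q^2 + Q^3, so AVC = 61 - 12Q + Q^2.
dAVC/dQ = -12 + 2Q = 0 gives Q = 6. min AVC = 61 - 12·6 + 6^2 = 25.
So the shutdown price is $25.

$25 per unit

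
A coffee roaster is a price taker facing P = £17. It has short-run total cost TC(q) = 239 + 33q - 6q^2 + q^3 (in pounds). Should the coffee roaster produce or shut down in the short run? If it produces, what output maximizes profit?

Variable cost is VC = 33q - 6q^2 + q^3, so AVC = VC/q = 33 - 6q + q^2 and MC = dTC/dq = 33 - 12q + 3q^2.
AVC hits its minimum where MC = AVC, at q = 3, giving min AVC = 33 - 6·3 + 3^2 = £24.
With P < min AVC (£17 < £24), every unit sold adds to the loss.
Shutting down limits the loss to fixed cost, £239.

Shut down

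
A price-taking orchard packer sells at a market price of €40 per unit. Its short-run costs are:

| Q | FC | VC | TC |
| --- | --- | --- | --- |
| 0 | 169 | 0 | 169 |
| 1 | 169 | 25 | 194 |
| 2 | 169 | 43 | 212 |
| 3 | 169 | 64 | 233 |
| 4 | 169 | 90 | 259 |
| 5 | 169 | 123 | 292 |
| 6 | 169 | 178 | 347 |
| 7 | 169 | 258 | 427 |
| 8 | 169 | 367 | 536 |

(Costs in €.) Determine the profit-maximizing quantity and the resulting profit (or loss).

Q = 5; profit = -€92

Profit at each row (π = 40Q − TC): Q=0: -169; Q=1: -154; Q=2: -132; Q=3: -113; Q=4: -99; Q=5: -92; Q=6: -107; Q=7: -147; Q=8: -216.
Profit is maximized at Q = 5. AVC there is 123/5 = €24.60 ≤ P, so producing beats shutting down (which would give -€169).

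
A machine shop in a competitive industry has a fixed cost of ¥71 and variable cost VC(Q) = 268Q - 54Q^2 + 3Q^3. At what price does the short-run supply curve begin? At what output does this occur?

The firm shuts down when price falls below the minimum of average variable cost. AVC = VC/Q = 268 - 54Q + 3Q^2.
At the minimum of AVC, MC = AVC. MC = 268 - 108Q + 9Q^2; setting MC = AVC gives 6Q^2 - 54Q = 0, so Q = 9. min AVC = 25.
For P < ¥25 the firm produces nothing.

¥25 per unit, at Q = 9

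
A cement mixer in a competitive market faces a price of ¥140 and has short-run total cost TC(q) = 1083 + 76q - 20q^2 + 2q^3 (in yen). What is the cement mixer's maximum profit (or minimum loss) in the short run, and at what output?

Profit = -¥315 at q = 8

AVC = 76 - 20q + 2q^2; min AVC = ¥26 at q = 5. Since P = ¥140 ≥ min AVC, the firm produces.
MC = 76 - 40q + 6q^2. Setting P = MC and taking the root on the rising branch gives q* = 8.
TR = 140·8 = 1120. TC = 1083 + 352 = 1435. Profit = 1120 − 1435 = -¥315.
By producing, the firm covers all variable cost plus ¥768 of fixed cost; shutting down would lose the full ¥1083.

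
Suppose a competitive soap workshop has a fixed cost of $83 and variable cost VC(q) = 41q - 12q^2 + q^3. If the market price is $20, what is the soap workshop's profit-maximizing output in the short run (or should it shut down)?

From TC, MC = TC'(q) = 41 - 24q + 3q^2 and AVC = VC/q = 41 - 12q + q^2.
AVC is minimized where dAVC/dq = -12 + 2q = 0, at q = 6; min AVC = 41 - 12·6 + 6^2 = $5.
P = $20 exceeds min AVC = $5, so the firm stays open.
Set P = MC: 20 = 41 - 24q + 3q^2 → 21 - 24q + 3q^2 = 0. The roots are q = 1 and q = 7; the profit-maximizing output is on the rising part of MC, so q* = 7.
Check: AVC at q = 7 is $6 ≤ P, so revenue covers variable cost.
Profit = P·q − TC = 20·7 − 125 = $15.

Produce at q = 7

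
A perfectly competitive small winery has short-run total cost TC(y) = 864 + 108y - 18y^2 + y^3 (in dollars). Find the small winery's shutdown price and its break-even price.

Shutdown price = $27; break-even price = $108

AVC = 108 - 18y + y^2; minimized at y = 9, giving min AVC = $27. That is the shutdown price.
ATC = 864/y + 108 - 18y + y^2. Setting dATC/dy = −864/y^2 − 18 + 2y = 0 gives y = 12 (since 2·12^3 − 18·12^2 = 864).
min ATC = 864/12 + 108 − 18·12 + 12^2 = $108. That is the break-even price.
For $27 ≤ P < $108 the firm produces at a loss; below $27 it shuts down.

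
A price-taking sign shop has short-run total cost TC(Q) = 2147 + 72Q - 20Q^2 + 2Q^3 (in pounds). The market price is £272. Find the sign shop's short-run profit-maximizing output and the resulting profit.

AVC = 72 - 20Q + 2Q^2 has its minimum £22 at Q = 5; price £272 clears that bar, so the firm operates.
MC = 72 - 40Q + 6Q^2. Setting P = MC and taking the root on the rising branch gives Q* = 10.
TR = 272·10 = 2720. TC = 2147 + 720 = 2867. Profit = 2720 − 2867 = -£147.
That loss of £147 beats the £2147 the firm would lose by shutting down; producing recovers £2000 of fixed cost.

Profit = -£147 at Q = 10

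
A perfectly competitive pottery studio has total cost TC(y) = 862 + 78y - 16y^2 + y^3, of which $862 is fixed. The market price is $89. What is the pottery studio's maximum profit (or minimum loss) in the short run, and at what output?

Profit = -$136 at y = 11

AVC = 78 - 16y + y^2 has its minimum $14 at y = 8; price $89 clears that bar, so the firm operates.
MC = 78 - 32y + 3y^2. Setting P = MC and taking the root on the rising branch gives y* = 11.
TR = 89·11 = 979. TC = 862 + 253 = 1115. Profit = 979 − 1115 = -$136.
Shutting down would mean losing the fixed cost of $862, so operating at a loss of $136 is better by $726.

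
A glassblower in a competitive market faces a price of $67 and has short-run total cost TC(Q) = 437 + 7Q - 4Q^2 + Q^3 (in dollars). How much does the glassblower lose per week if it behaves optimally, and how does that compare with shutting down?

AVC = 7 - 4Q + Q^2; min AVC = $3 at Q = 2. Since P = $67 ≥ min AVC, the firm produces.
MC = 7 - 8Q + 3Q^2. Setting P = MC and taking the root on the rising branch gives Q* = 6.
TR = 67·6 = 402. TC = 437 + 114 = 551. Profit = 402 − 551 = -$149.
By producing, the firm covers all variable cost plus $288 of fixed cost; shutting down would lose the full $437.

Profit = -$149 at Q = 6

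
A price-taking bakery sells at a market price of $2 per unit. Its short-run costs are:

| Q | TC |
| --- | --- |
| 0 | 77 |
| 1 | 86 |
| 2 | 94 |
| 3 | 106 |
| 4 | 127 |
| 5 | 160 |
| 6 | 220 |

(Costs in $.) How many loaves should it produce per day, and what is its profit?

Tabulate TR − TC: Q=0: -77; Q=1: -84; Q=2: -90; Q=3: -100; Q=4: -119; Q=5: -150; Q=6: -208.
Profit is highest at Q = 0. Equivalently, the lowest AVC in the table is 17/2 ≈ $8.50 at Q = 2, and P = $2 falls below it — price never covers variable cost, so the firm shuts down and loses only its fixed cost.

Q = 0 (shut down); profit = -$77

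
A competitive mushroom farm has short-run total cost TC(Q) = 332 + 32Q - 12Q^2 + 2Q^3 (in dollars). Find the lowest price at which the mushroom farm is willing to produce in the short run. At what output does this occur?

The firm shuts down when price falls below the minimum of average variable cost. AVC = VC/Q = 32 - 12Q + 2Q^2.
dAVC/dQ = -12 + 4Q = 0 gives Q = 3. min AVC = 32 - 12·3 + 2·3^2 = 14.
The firm shuts down for any P below $14.

$14 per unit, at Q = 3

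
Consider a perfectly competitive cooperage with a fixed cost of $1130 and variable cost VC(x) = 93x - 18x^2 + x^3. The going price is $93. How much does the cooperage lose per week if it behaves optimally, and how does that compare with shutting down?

AVC = 93 - 18x + x^2 has its minimum $12 at x = 9; price $93 clears that bar, so the firm operates.
MC = 93 - 36x + 3x^2. Setting P = MC and taking the root on the rising branch gives x* = 12.
TR = 93·12 = 1116. TC = 1130 + 252 = 1382. Profit = 1116 − 1382 = -$266.
That loss of $266 beats the $1130 the firm would lose by shutting down; producing recovers $864 of fixed cost.

Profit = -$266 at x = 12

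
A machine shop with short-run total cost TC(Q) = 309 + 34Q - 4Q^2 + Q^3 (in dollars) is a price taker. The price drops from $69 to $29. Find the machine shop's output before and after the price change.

Output falls from 5 to 0 (the firm shuts down)

MC = 34 - 8Q + 3Q^2; the shutdown threshold is min AVC = $30 (at Q = 2).
With P = $69 above the shutdown price, P = MC gives Q = 5.
At P = $29 < min AVC = $30, price no longer covers variable cost at any output, so the firm shuts down: Q = 0.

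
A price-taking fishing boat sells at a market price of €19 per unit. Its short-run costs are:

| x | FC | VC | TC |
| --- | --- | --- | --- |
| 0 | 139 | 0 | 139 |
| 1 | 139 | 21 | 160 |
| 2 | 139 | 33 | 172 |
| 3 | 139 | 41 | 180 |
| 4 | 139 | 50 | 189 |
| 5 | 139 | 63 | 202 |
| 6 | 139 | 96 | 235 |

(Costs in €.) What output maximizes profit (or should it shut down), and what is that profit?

x = 5; profit = -€107

Tabulate TR − TC: x=0: -139; x=1: -141; x=2: -134; x=3: -123; x=4: -113; x=5: -107; x=6: -121.
Profit is maximized at x = 5. AVC there is 63/5 = €12.60 ≤ P, so producing beats shutting down (which would give -€139).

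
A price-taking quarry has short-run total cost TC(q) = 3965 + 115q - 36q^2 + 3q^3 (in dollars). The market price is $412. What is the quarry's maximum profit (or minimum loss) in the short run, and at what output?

AVC = 115 - 36q + 3q^2 has its minimum $7 at q = 6; price $412 clears that bar, so the firm operates.
With MC = 115 - 72q + 9q^2, P = MC on the upward-sloping part at q* = 11.
TR = 412·11 = 4532. TC = 3965 + 902 = 4867. Profit = 4532 − 4867 = -$335.
Shutting down would mean losing the fixed cost of $3965, so operating at a loss of $335 is better by $3630.

Profit = -$335 at q = 11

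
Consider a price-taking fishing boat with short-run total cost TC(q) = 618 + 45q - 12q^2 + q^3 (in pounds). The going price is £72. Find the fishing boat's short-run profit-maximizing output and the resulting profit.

AVC = 45 - 12q + q^2; min AVC = £9 at q = 6. Since P = £72 ≥ min AVC, the firm produces.
With MC = 45 - 24q + 3q^2, P = MC on the upward-sloping part at q* = 9.
TR = 72·9 = 648. TC = 618 + 162 = 780. Profit = 648 − 780 = -£132.
By producing, the firm covers all variable cost plus £486 of fixed cost; shutting down would lose the full £618.

Profit = -£132 at q = 9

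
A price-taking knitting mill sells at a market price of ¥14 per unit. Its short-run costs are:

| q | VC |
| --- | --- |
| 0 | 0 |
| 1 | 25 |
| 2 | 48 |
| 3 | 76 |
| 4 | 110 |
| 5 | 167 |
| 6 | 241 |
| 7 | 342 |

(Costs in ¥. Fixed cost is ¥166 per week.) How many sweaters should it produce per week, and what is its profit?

Tabulate TR − TC: q=0: -166; q=1: -177; q=2: -186; q=3: -200; q=4: -220; q=5: -263; q=6: -323; q=7: -410.
Profit is highest at q = 0. Equivalently, the lowest AVC in the table is 48/2 ≈ ¥24 at q = 2, and P = ¥14 falls below it — price never covers variable cost, so the firm shuts down and loses only its fixed cost.

q = 0 (shut down); profit = -¥166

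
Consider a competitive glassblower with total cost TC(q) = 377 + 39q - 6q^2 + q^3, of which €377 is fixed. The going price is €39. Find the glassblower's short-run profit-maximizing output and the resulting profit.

AVC = 39 - 6q + q^2; min AVC = €30 at q = 3. Since P = €39 ≥ min AVC, the firm produces.
With MC = 39 - 12q + 3q^2, P = MC on the upward-sloping part at q* = 4.
TR = 39·4 = 156. TC = 377 + 124 = 501. Profit = 156 − 501 = -€345.
By producing, the firm covers all variable cost plus €32 of fixed cost; shutting down would lose the full €377.

Profit = -€345 at q = 4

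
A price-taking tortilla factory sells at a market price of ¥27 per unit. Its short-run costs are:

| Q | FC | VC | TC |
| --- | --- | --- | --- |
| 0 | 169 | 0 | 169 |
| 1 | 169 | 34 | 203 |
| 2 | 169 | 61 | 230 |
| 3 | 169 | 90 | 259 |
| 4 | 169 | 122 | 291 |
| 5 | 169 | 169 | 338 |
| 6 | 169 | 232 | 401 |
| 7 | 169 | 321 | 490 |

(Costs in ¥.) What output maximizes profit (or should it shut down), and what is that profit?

Q = 0 (shut down); profit = -¥169

Tabulate TR − TC: Q=0: -169; Q=1: -176; Q=2: -176; Q=3: -178; Q=4: -183; Q=5: -203; Q=6: -239; Q=7: -301.
Profit is highest at Q = 0. Equivalently, the lowest AVC in the table is 90/3 ≈ ¥30 at Q = 3, and P = ¥27 falls below it — price never covers variable cost, so the firm shuts down and loses only its fixed cost.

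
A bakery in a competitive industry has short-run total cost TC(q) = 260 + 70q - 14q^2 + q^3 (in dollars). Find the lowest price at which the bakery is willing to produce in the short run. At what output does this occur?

Short-run supply begins at min AVC. From VC = 70q - 14q^2 + q^3, AVC = 70 - 14q + q^2.
dAVC/dq = -14 + 2q = 0 gives q = 7. min AVC = 70 - 14·7 + 7^2 = 21.
The firm shuts down for any P below $21.

$21 per unit, at q = 7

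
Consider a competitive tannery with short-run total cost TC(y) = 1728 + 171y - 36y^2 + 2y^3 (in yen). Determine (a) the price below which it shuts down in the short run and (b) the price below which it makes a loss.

AVC = 171 - 36y + 2y^2; minimized at y = 9, giving min AVC = ¥9. That is the shutdown price.
ATC = 1728/y + 171 - 36y + 2y^2. Setting dATC/dy = −1728/y^2 − 36 + 4y = 0 gives y = 12 (since 4·12^3 − 36·12^2 = 1728).
min ATC = 1728/12 + 171 − 36·12 + 2·12^2 = ¥171. That is the break-even price.
Between these two prices the firm operates at a loss; above ¥171 it earns a profit.

Shutdown price = ¥9; break-even price = ¥171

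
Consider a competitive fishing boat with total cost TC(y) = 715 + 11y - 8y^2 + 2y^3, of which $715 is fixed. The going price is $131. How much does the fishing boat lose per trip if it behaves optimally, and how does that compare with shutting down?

AVC = 11 - 8y + 2y^2 has its minimum $3 at y = 2; price $131 clears that bar, so the firm operates.
MC = 11 - 16y + 6y^2. Setting P = MC and taking the root on the rising branch gives y* = 6.
TR = 131·6 = 786. TC = 715 + 210 = 925. Profit = 786 − 925 = -$139.
Shutting down would mean losing the fixed cost of $715, so operating at a loss of $139 is better by $576.

Profit = -$139 at y = 6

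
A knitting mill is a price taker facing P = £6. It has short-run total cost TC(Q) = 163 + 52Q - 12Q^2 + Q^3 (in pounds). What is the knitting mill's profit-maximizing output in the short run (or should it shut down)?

Shut down

Strip out fixed cost: VC = 52Q - 12Q^2 + Q^3. Then AVC = 52 - 12Q + Q^2 and MC = 52 - 24Q + 3Q^2.
The AVC parabola has its vertex at Q = 12/2 = 6, where AVC = 52 - 12·6 + 6^2 = £16.
Since P = £6 < min AVC = £16, price fails to cover variable cost at any output.
The firm minimizes its loss by shutting down and losing only its fixed cost of £163.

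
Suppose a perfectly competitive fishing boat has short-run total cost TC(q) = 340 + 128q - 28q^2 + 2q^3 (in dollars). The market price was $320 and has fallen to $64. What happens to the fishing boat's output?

Output falls from 12 to 8

AVC = 128 - 28q + 2q^2, minimized at q = 7 where min AVC = $30. MC = 128 - 56q + 6q^2.
With P = $320 above the shutdown price, P = MC gives q = 12.
At P = $64 ≥ min AVC, set P = MC: q = 8. The firm stays open but cuts output.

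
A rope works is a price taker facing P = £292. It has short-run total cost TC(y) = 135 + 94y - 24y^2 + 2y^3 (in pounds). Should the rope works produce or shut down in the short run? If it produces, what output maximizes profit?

Produce at y = 11

Variable cost is VC = 94y - 24y^2 + 2y^3, so AVC = VC/y = 94 - 24y + 2y^2 and MC = dTC/dy = 94 - 48y + 6y^2.
AVC hits its minimum where MC = AVC, at y = 6, giving min AVC = 94 - 24·6 + 2·6^2 = £22.
Because £292 ≥ £22, revenue can cover variable cost; the firm operates.
P = MC gives -198 - 48y + 6y^2 = 0, with roots -3 and 11. Take the larger (rising MC): y* = 11.
Check: AVC at y = 11 is £72 ≤ P, so revenue covers variable cost.
Profit = P·y − TC = 292·11 − 927 = £2285.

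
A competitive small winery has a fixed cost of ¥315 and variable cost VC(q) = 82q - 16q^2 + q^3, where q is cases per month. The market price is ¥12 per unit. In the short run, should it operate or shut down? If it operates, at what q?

Shut down

Variable cost is VC = 82q - 16q^2 + q^3, so AVC = VC/q = 82 - 16q + q^2 and MC = dTC/dq = 82 - 32q + 3q^2.
AVC is minimized where dAVC/dq = -16 + 2q = 0, at q = 8; min AVC = 82 - 16·8 + 8^2 = ¥18.
With P < min AVC (¥12 < ¥18), every unit sold adds to the loss.
Best response: produce nothing and absorb the ¥315 fixed cost.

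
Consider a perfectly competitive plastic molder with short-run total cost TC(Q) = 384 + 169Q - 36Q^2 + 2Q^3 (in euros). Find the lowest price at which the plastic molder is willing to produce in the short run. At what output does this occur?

The shutdown price is the minimum of AVC. VC = 169Q - 36Q^2 + 2Q^3, so AVC = 169 - 36Q + 2Q^2.
dAVC/dQ = -36 + 4Q = 0 gives Q = 9. min AVC = 169 - 36·9 + 2·9^2 = 7.
So the shutdown price is €7.

€7 per unit, at Q = 9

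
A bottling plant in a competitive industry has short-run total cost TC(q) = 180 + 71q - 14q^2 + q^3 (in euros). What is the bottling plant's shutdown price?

The shutdown price is the minimum of AVC. VC = 71q - 14q^2 + q^3, so AVC = 71 - 14q + q^2.
At the minimum of AVC, MC = AVC. MC = 71 - 28q + 3q^2; setting MC = AVC gives 2q^2 - 14q = 0, so q = 7. min AVC = 22.
So the shutdown price is €22.

€22 per unit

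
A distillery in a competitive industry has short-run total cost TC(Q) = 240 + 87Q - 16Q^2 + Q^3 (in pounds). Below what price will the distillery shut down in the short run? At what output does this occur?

The shutdown price is the minimum of AVC. VC = 87Q - 16Q^2 + Q^3, so AVC = 87 - 16Q + Q^2.
At the minimum of AVC, MC = AVC. MC = 87 - 32Q + 3Q^2; setting MC = AVC gives 2Q^2 - 16Q = 0, so Q = 8. min AVC = 23.
The firm shuts down for any P below £23.

£23 per unit, at Q = 8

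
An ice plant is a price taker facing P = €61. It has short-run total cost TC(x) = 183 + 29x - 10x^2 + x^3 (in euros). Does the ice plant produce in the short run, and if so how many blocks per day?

Variable cost is VC = 29x - 10x^2 + x^3, so AVC = VC/x = 29 - 10x + x^2 and MC = dTC/dx = 29 - 20x + 3x^2.
AVC hits its minimum where MC = AVC, at x = 5, giving min AVC = 29 - 10·5 + 5^2 = €4.
Since P = €61 ≥ min AVC = €4, price covers variable cost and the firm should produce.
P = MC gives -32 - 20x + 3x^2 = 0, with roots -4/3 and 8. Take the larger (rising MC): x* = 8.
Check: AVC at x = 8 is €13 ≤ P, so revenue covers variable cost.
Profit = P·x − TC = 61·8 − 287 = €201.

Produce at x = 8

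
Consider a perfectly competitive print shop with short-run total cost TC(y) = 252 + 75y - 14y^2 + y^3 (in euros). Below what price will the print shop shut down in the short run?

€26 per unit

The firm shuts down when price falls below the minimum of average variable cost. AVC = VC/y = 75 - 14y + y^2.
dAVC/dy = -14 + 2y = 0 gives y = 7. min AVC = 75 - 14·7 + 7^2 = 26.
For P < €26 the firm produces nothing.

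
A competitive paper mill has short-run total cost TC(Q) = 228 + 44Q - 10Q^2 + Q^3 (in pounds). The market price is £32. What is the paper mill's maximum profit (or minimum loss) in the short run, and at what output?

Profit = -£156 at Q = 6

AVC = 44 - 10Q + Q^2 has its minimum £19 at Q = 5; price £32 clears that bar, so the firm operates.
MC = 44 - 20Q + 3Q^2. Setting P = MC and taking the root on the rising branch gives Q* = 6.
TR = 32·6 = 192. TC = 228 + 120 = 348. Profit = 192 − 348 = -£156.
By producing, the firm covers all variable cost plus £72 of fixed cost; shutting down would lose the full £228.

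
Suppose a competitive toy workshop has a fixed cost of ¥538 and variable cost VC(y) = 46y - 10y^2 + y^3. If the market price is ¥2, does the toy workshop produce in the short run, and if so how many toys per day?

Variable cost is VC = 46y - 10y^2 + y^3, so AVC = VC/y = 46 - 10y + y^2 and MC = dTC/dy = 46 - 20y + 3y^2.
AVC hits its minimum where MC = AVC, at y = 5, giving min AVC = 46 - 10·5 + 5^2 = ¥21.
With P < min AVC (¥2 < ¥21), every unit sold adds to the loss.
The firm minimizes its loss by shutting down and losing only its fixed cost of ¥538.

Shut down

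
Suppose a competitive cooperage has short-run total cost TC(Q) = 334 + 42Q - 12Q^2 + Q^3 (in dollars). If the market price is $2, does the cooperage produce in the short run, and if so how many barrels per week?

Shut down

From TC, MC = TC'(Q) = 42 - 24Q + 3Q^2 and AVC = VC/Q = 42 - 12Q + Q^2.
The AVC parabola has its vertex at Q = 12/2 = 6, where AVC = 42 - 12·6 + 6^2 = $6.
P = $2 lies below min AVC = $6; no output level covers variable cost.
Shutting down limits the loss to fixed cost, $334.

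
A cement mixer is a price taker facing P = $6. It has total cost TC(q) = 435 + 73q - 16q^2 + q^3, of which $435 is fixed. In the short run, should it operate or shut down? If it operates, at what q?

Variable cost is VC = 73q - 16q^2 + q^3, so AVC = VC/q = 73 - 16q + q^2 and MC = dTC/dq = 73 - 32q + 3q^2.
The AVC parabola has its vertex at q = 16/2 = 8, where AVC = 73 - 16·8 + 8^2 = $9.
Since P = $6 < min AVC = $9, price fails to cover variable cost at any output.
Best response: produce nothing and absorb the $435 fixed cost.

Shut down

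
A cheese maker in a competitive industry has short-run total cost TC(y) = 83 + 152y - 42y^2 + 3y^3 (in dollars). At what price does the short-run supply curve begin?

$5 per unit

The shutdown price is the minimum of AVC. VC = 152y - 42y^2 + 3y^3, so AVC = 152 - 42y + 3y^2.
dAVC/dy = -42 + 6y = 0 gives y = 7. min AVC = 152 - 42·7 + 3·7^2 = 5.
So the shutdown price is $5.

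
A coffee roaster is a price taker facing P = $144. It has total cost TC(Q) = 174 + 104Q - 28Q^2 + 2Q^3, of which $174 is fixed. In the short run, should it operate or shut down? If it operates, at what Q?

Variable cost is VC = 104Q - 28Q^2 + 2Q^3, so AVC = VC/Q = 104 - 28Q + 2Q^2 and MC = dTC/dQ = 104 - 56Q + 6Q^2.
AVC hits its minimum where MC = AVC, at Q = 7, giving min AVC = 104 - 28·7 + 2·7^2 = $6.
Since P = $144 ≥ min AVC = $6, price covers variable cost and the firm should produce.
P = MC gives -40 - 56Q + 6Q^2 = 0, with roots -2/3 and 10. Take the larger (rising MC): Q* = 10.
Check: AVC at Q = 10 is $24 ≤ P, so revenue covers variable cost.
Profit = P·Q − TC = 144·10 − 414 = $1026.

Produce at Q = 10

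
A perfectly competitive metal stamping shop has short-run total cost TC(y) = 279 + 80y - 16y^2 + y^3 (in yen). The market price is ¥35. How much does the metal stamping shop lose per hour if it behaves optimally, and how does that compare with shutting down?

Profit = -¥117 at y = 9

AVC = 80 - 16y + y^2; min AVC = ¥16 at y = 8. Since P = ¥35 ≥ min AVC, the firm produces.
With MC = 80 - 32y + 3y^2, P = MC on the upward-sloping part at y* = 9.
TR = 35·9 = 315. TC = 279 + 153 = 432. Profit = 315 − 432 = -¥117.
By producing, the firm covers all variable cost plus ¥162 of fixed cost; shutting down would lose the full ¥279.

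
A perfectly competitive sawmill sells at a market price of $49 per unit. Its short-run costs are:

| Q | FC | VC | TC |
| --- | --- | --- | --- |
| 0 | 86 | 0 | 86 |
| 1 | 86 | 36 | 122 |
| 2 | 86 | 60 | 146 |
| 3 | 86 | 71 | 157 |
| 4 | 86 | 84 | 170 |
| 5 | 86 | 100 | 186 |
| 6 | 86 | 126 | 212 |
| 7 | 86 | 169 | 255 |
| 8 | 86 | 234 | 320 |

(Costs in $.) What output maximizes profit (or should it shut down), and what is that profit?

Q = 7; profit = $88

Profit at each row (π = 49Q − TC): Q=0: -86; Q=1: -73; Q=2: -48; Q=3: -10; Q=4: 26; Q=5: 59; Q=6: 82; Q=7: 88; Q=8: 72.
Profit is maximized at Q = 7. AVC there is 169/7 = $24.14 ≤ P, so producing beats shutting down (which would give -$86).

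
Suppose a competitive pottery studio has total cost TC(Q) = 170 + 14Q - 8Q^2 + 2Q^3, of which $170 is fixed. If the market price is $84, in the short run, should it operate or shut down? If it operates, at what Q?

From TC, MC = TC'(Q) = 14 - 16Q + 6Q^2 and AVC = VC/Q = 14 - 8Q + 2Q^2.
AVC hits its minimum where MC = AVC, at Q = 2, giving min AVC = 14 - 8·2 + 2·2^2 = $6.
Since P = $84 ≥ min AVC = $6, price covers variable cost and the firm should produce.
Solving P = MC: -70 - 16Q + 6Q^2 = 0 ⇒ Q = -7/3 or 5. On the upward-sloping branch, Q* = 5.
Check: AVC at Q = 5 is $24 ≤ P, so revenue covers variable cost.
Profit = P·Q − TC = 84·5 − 290 = $130.

Produce at Q = 5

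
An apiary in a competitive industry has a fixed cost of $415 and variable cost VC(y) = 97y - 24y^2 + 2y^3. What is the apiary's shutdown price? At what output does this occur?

$25 per unit, at y = 6

The shutdown price is the minimum of AVC. VC = 97y - 24y^2 + 2y^3, so AVC = 97 - 24y + 2y^2.
At the minimum of AVC, MC = AVC. MC = 97 - 48y + 6y^2; setting MC = AVC gives 4y^2 - 24y = 0, so y = 6. min AVC = 25.
For P < $25 the firm produces nothing.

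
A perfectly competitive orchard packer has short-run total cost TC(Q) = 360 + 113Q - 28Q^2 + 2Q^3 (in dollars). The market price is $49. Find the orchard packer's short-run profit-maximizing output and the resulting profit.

AVC = 113 - 28Q + 2Q^2 has its minimum $15 at Q = 7; price $49 clears that bar, so the firm operates.
MC = 113 - 56Q + 6Q^2. Setting P = MC and taking the root on the rising branch gives Q* = 8.
TR = 49·8 = 392. TC = 360 + 136 = 496. Profit = 392 − 496 = -$104.
Shutting down would mean losing the fixed cost of $360, so operating at a loss of $104 is better by $256.

Profit = -$104 at Q = 8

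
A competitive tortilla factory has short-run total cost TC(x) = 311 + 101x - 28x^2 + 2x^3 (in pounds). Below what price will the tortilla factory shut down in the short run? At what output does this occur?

The shutdown price is the minimum of AVC. VC = 101x - 28x^2 + 2x^3, so AVC = 101 - 28x + 2x^2.
dAVC/dx = -28 + 4x = 0 gives x = 7. min AVC = 101 - 28·7 + 2·7^2 = 3.
For P < £3 the firm produces nothing.

£3 per unit, at x = 7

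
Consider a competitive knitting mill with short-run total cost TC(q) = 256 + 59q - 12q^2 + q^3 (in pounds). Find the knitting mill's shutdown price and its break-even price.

Shutdown price = £23; break-even price = £59

AVC = 59 - 12q + q^2; minimized at q = 6, giving min AVC = £23. That is the shutdown price.
ATC = 256/q + 59 - 12q + q^2. Setting dATC/dq = −256/q^2 − 12 + 2q = 0 gives q = 8 (since 2·8^3 − 12·8^2 = 256).
min ATC = 256/8 + 59 − 12·8 + 8^2 = £59. That is the break-even price.
For £23 ≤ P < £59 the firm produces at a loss; below £23 it shuts down.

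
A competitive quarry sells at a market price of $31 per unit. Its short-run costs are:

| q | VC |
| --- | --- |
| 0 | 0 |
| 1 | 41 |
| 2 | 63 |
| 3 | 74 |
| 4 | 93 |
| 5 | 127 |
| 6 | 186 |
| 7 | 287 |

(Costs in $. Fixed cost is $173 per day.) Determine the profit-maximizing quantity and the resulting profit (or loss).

Tabulate TR − TC: q=0: -173; q=1: -183; q=2: -174; q=3: -154; q=4: -142; q=5: -145; q=6: -173; q=7: -243.
Profit is maximized at q = 4. AVC there is 93/4 = $23.25 ≤ P, so producing beats shutting down (which would give -$173).

q = 4; profit = -$142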